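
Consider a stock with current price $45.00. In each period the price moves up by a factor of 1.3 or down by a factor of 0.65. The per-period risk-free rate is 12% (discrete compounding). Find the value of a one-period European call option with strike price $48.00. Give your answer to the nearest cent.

$6.78

Risk-neutral probability p = (1 + 0.12 − 0.65)/(1.3 − 0.65) = 0.4700/0.6500 = 0.7231
Terminal stock prices: S_u = 58.5, S_d = 29.25
Terminal payoffs (S − K): max(10.5, 0) = 10.5, max(-18.75, 0) = 0
Node 0 (S = 45): V_0 = 1/1.12·[0.7231·10.5000 + 0.2769·0.0000] = 6.7788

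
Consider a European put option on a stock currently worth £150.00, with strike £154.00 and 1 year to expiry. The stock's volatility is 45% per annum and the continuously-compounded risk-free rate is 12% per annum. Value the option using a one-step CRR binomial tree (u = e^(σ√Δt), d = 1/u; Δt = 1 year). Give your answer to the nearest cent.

£24.51

CRR parameters: u = e^(σ√Δt) = e^(0.45·√1) = 1.5683, d = 1/u = 0.6376
Per-period rate: rΔt = 0.12·1 = 0.12, so R = e^0.12 = 1.1275
Risk-neutral probability p = (e^0.12 − 0.6376)/(1.5683 − 0.6376) = 0.4899/0.9307 = 0.5264
Terminal stock prices: S_u = 235.2, S_d = 95.64
Terminal payoffs (K − S): max(-81.25, 0) = 0, max(58.36, 0) = 58.36
Node 0 (S = 150): V_0 = e^(−0.12)·[0.5264·0.0000 + 0.4736·58.3558] = 24.5145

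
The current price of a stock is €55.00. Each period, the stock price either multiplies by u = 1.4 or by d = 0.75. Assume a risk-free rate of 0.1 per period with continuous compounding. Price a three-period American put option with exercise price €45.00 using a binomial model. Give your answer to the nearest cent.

Risk-neutral probability p = (e^0.1 − 0.75)/(1.4 − 0.75) = 0.3552/0.6500 = 0.5464
Terminal stock prices: S_uuu = 150.9, S_uud = 80.85, S_udd = 43.31, S_ddd = 23.2
Terminal payoffs (K − S): max(-105.9, 0) = 0, max(-35.85, 0) = 0, max(1.688, 0) = 1.688, max(21.8, 0) = 21.8
Node uu (S = 107.8): continuation = e^(−0.1)·[0.5464·0.0000 + 0.4536·0.0000] = 0.0000; exercise value = 0.0000 ≤ continuation, so V_uu = 0.0000
Node ud (S = 57.75): continuation = e^(−0.1)·[0.5464·0.0000 + 0.4536·1.6875] = 0.6926; exercise value = 0.0000 ≤ continuation, so V_ud = 0.6926
Node dd (S = 30.94): continuation = e^(−0.1)·[0.5464·1.6875 + 0.4536·21.7969] = 9.7802; exercise value = 14.0625 > continuation, so V_dd = 14.0625 (exercise)
Node u (S = 77): continuation = e^(−0.1)·[0.5464·0.0000 + 0.4536·0.6926] = 0.2842; exercise value = 0.0000 ≤ continuation, so V_u = 0.2842
Node d (S = 41.25): continuation = e^(−0.1)·[0.5464·0.6926 + 0.4536·14.0625] = 6.1139; exercise value = 3.7500 ≤ continuation, so V_d = 6.1139
Node 0 (S = 55): continuation = e^(−0.1)·[0.5464·0.2842 + 0.4536·6.1139] = 2.6498; exercise value = 0.0000 ≤ continuation, so V_0 = 2.6498

€2.65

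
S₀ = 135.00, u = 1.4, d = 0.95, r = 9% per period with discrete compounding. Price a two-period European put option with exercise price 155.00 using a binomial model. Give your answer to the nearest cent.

Risk-neutral probability p = (1 + 0.09 − 0.95)/(1.4 − 0.95) = 0.1400/0.4500 = 0.3111
Terminal stock prices: S_uu = 264.6, S_ud = 179.5, S_dd = 121.8
Terminal payoffs (K − S): max(-109.6, 0) = 0, max(-24.55, 0) = 0, max(33.16, 0) = 33.16
Node u (S = 189): V_u = 1/1.09·[0.3111·0.0000 + 0.6889·0.0000] = 0.0000
Node d (S = 128.2): V_d = 1/1.09·[0.3111·0.0000 + 0.6889·33.1625] = 20.9590
Node 0 (S = 135): V_0 = 1/1.09·[0.3111·0.0000 + 0.6889·20.9590] = 13.2462

13.25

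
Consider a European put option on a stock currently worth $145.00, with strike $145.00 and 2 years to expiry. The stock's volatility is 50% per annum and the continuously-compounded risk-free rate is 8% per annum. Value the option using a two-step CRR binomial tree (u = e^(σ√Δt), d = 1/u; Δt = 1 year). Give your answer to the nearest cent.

$22.99

CRR parameters: u = e^(σ√Δt) = e^(0.5·√1) = 1.6487, d = 1/u = 0.6065
Per-period rate: rΔt = 0.08·1 = 0.08, so R = e^0.08 = 1.0833
Risk-neutral probability p = (e^0.08 − 0.6065)/(1.6487 − 0.6065) = 0.4768/1.0422 = 0.4575
Terminal stock prices: S_uu = 394.2, S_ud = 145, S_dd = 53.34
Terminal payoffs (K − S): max(-249.2, 0) = 0, max(0, 0) = 0, max(91.66, 0) = 91.66
Node u (S = 239.1): V_u = e^(−0.08)·[0.4575·0.0000 + 0.5425·0.0000] = 0.0000
Node d (S = 87.95): V_d = e^(−0.08)·[0.4575·0.0000 + 0.5425·91.6575] = 45.9049
Node 0 (S = 145): V_0 = e^(−0.08)·[0.4575·0.0000 + 0.5425·45.9049] = 22.9906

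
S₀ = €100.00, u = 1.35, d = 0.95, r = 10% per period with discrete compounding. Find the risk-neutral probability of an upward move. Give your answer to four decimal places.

p = 0.3750

Risk-neutral probability p = (1 + 0.1 − 0.95)/(1.35 − 0.95) = 0.1500/0.4000 = 0.3750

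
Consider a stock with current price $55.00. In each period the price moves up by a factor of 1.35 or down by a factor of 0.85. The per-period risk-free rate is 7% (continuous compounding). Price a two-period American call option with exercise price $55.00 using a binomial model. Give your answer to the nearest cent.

Risk-neutral probability p = (e^0.07 − 0.85)/(1.35 − 0.85) = 0.2225/0.5000 = 0.4450
Terminal stock prices: S_uu = 100.2, S_ud = 63.11, S_dd = 39.74
Terminal payoffs (S − K): max(45.24, 0) = 45.24, max(8.112, 0) = 8.112, max(-15.26, 0) = 0
Node u (S = 74.25): continuation = e^(−0.07)·[0.4450·45.2375 + 0.5550·8.1125] = 22.9683; exercise value = 19.2500 ≤ continuation, so V_u = 22.9683
Node d (S = 46.75): continuation = e^(−0.07)·[0.4450·8.1125 + 0.5550·0.0000] = 3.3661; exercise value = 0.0000 ≤ continuation, so V_d = 3.3661
Node 0 (S = 55): continuation = e^(−0.07)·[0.4450·22.9683 + 0.5550·3.3661] = 11.2721; exercise value = 0.0000 ≤ continuation, so V_0 = 11.2721

$11.27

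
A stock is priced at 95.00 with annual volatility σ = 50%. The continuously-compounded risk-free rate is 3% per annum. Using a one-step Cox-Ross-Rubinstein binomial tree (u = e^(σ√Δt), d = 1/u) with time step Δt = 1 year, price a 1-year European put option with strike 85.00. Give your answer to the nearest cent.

15.76

CRR parameters: u = e^(σ√Δt) = e^(0.5·√1) = 1.6487, d = 1/u = 0.6065
Per-period rate: rΔt = 0.03·1 = 0.03, so R = e^0.03 = 1.0305
Risk-neutral probability p = (e^0.03 − 0.6065)/(1.6487 − 0.6065) = 0.4239/1.0422 = 0.4068
Terminal stock prices: S_u = 156.6, S_d = 57.62
Terminal payoffs (K − S): max(-71.63, 0) = 0, max(27.38, 0) = 27.38
Node 0 (S = 95): V_0 = e^(−0.03)·[0.4068·0.0000 + 0.5932·27.3796] = 15.7626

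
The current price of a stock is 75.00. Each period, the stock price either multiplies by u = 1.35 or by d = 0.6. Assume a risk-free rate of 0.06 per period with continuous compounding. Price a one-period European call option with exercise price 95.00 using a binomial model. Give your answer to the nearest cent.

Risk-neutral probability p = (e^0.06 − 0.6)/(1.35 − 0.6) = 0.4618/0.7500 = 0.6158
Terminal stock prices: S_u = 101.2, S_d = 45
Terminal payoffs (S − K): max(6.25, 0) = 6.25, max(-50, 0) = 0
Node 0 (S = 75): V_0 = e^(−0.06)·[0.6158·6.2500 + 0.3842·0.0000] = 3.6245

3.62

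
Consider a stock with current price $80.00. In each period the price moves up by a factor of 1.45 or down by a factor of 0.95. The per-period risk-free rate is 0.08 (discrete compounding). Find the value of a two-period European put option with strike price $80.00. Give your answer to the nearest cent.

$3.66

Risk-neutral probability p = (1 + 0.08 − 0.95)/(1.45 − 0.95) = 0.1300/0.5000 = 0.2600
Terminal stock prices: S_uu = 168.2, S_ud = 110.2, S_dd = 72.2
Terminal payoffs (K − S): max(-88.2, 0) = 0, max(-30.2, 0) = 0, max(7.8, 0) = 7.8
Node u (S = 116): V_u = 1/1.08·[0.2600·0.0000 + 0.7400·0.0000] = 0.0000
Node d (S = 76): V_d = 1/1.08·[0.2600·0.0000 + 0.7400·7.8000] = 5.3444
Node 0 (S = 80): V_0 = 1/1.08·[0.2600·0.0000 + 0.7400·5.3444] = 3.6619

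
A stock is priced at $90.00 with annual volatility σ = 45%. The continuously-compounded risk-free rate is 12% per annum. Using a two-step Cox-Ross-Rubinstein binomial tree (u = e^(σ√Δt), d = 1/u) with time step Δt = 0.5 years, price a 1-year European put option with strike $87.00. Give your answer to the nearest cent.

$8.16

CRR parameters: u = e^(σ√Δt) = e^(0.45·√0.5) = 1.3746, d = 1/u = 0.7275
Per-period rate: rΔt = 0.12·0.5 = 0.06, so R = e^0.06 = 1.0618
Risk-neutral probability p = (e^0.06 − 0.7275)/(1.3746 − 0.7275) = 0.3344/0.6472 = 0.5167
Terminal stock prices: S_uu = 170.1, S_ud = 90, S_dd = 47.63
Terminal payoffs (K − S): max(-83.07, 0) = 0, max(-3, 0) = 0, max(39.37, 0) = 39.37
Node u (S = 123.7): V_u = e^(−0.06)·[0.5167·0.0000 + 0.4833·0.0000] = 0.0000
Node d (S = 65.47): V_d = e^(−0.06)·[0.5167·0.0000 + 0.4833·39.3723] = 17.9220
Node 0 (S = 90): V_0 = e^(−0.06)·[0.5167·0.0000 + 0.4833·17.9220] = 8.1579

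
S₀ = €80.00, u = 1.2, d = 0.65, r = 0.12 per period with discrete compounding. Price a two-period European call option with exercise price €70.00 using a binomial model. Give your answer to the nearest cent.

Risk-neutral probability p = (1 + 0.12 − 0.65)/(1.2 − 0.65) = 0.4700/0.5500 = 0.8545
Terminal stock prices: S_uu = 115.2, S_ud = 62.4, S_dd = 33.8
Terminal payoffs (S − K): max(45.2, 0) = 45.2, max(-7.6, 0) = 0, max(-36.2, 0) = 0
Node u (S = 96): V_u = 1/1.12·[0.8545·45.2000 + 0.1455·0.0000] = 34.4870
Node d (S = 52): V_d = 1/1.12·[0.8545·0.0000 + 0.1455·0.0000] = 0.0000
Node 0 (S = 80): V_0 = 1/1.12·[0.8545·34.4870 + 0.1455·0.0000] = 26.3131

€26.31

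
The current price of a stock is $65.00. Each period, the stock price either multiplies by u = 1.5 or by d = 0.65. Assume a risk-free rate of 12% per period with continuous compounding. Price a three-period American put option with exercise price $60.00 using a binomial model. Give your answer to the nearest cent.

Risk-neutral probability p = (e^0.12 − 0.65)/(1.5 − 0.65) = 0.4775/0.8500 = 0.5618
Terminal stock prices: S_uuu = 219.4, S_uud = 95.06, S_udd = 41.19, S_ddd = 17.85
Terminal payoffs (K − S): max(-159.4, 0) = 0, max(-35.06, 0) = 0, max(18.81, 0) = 18.81, max(42.15, 0) = 42.15
Node uu (S = 146.2): continuation = e^(−0.12)·[0.5618·0.0000 + 0.4382·0.0000] = 0.0000; exercise value = 0.0000 ≤ continuation, so V_uu = 0.0000
Node ud (S = 63.38): continuation = e^(−0.12)·[0.5618·0.0000 + 0.4382·18.8062] = 7.3097; exercise value = 0.0000 ≤ continuation, so V_ud = 7.3097
Node dd (S = 27.46): continuation = e^(−0.12)·[0.5618·18.8062 + 0.4382·42.1494] = 25.7527; exercise value = 32.5375 > continuation, so V_dd = 32.5375 (exercise)
Node u (S = 97.5): continuation = e^(−0.12)·[0.5618·0.0000 + 0.4382·7.3097] = 2.8411; exercise value = 0.0000 ≤ continuation, so V_u = 2.8411
Node d (S = 42.25): continuation = e^(−0.12)·[0.5618·7.3097 + 0.4382·32.5375] = 16.2887; exercise value = 17.7500 > continuation, so V_d = 17.7500 (exercise)
Node 0 (S = 65): continuation = e^(−0.12)·[0.5618·2.8411 + 0.4382·17.7500] = 8.3147; exercise value = 0.0000 ≤ continuation, so V_0 = 8.3147

$8.31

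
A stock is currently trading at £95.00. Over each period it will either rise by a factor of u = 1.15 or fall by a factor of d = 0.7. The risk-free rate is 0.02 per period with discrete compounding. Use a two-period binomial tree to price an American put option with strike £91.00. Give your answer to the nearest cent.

Risk-neutral probability p = (1 + 0.02 − 0.7)/(1.15 − 0.7) = 0.3200/0.4500 = 0.7111
Terminal stock prices: S_uu = 125.6, S_ud = 76.47, S_dd = 46.55
Terminal payoffs (K − S): max(-34.64, 0) = 0, max(14.53, 0) = 14.53, max(44.45, 0) = 44.45
Node u (S = 109.2): continuation = 1/1.02·[0.7111·0.0000 + 0.2889·14.5250] = 4.1138; exercise value = 0.0000 ≤ continuation, so V_u = 4.1138
Node d (S = 66.5): continuation = 1/1.02·[0.7111·14.5250 + 0.2889·44.4500] = 22.7157; exercise value = 24.5000 > continuation, so V_d = 24.5000 (exercise)
Node 0 (S = 95): continuation = 1/1.02·[0.7111·4.1138 + 0.2889·24.5000] = 9.8070; exercise value = 0.0000 ≤ continuation, so V_0 = 9.8070

£9.81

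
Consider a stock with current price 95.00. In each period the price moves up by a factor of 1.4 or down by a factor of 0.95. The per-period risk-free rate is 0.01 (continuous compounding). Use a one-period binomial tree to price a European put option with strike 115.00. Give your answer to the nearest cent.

21.23

Risk-neutral probability p = (e^0.01 − 0.95)/(1.4 − 0.95) = 0.0601/0.4500 = 0.1334
Terminal stock prices: S_u = 133, S_d = 90.25
Terminal payoffs (K − S): max(-18, 0) = 0, max(24.75, 0) = 24.75
Node 0 (S = 95): V_0 = e^(−0.01)·[0.1334·0.0000 + 0.8666·24.7500] = 21.2338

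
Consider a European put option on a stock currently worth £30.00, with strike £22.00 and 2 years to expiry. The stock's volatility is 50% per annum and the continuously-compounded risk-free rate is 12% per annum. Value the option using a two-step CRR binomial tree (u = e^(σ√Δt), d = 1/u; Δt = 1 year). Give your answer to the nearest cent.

CRR parameters: u = e^(σ√Δt) = e^(0.5·√1) = 1.6487, d = 1/u = 0.6065
Per-period rate: rΔt = 0.12·1 = 0.12, so R = e^0.12 = 1.1275
Risk-neutral probability p = (e^0.12 − 0.6065)/(1.6487 − 0.6065) = 0.5210/1.0422 = 0.4999
Terminal stock prices: S_uu = 81.55, S_ud = 30, S_dd = 11.04
Terminal payoffs (K − S): max(-59.55, 0) = 0, max(-8, 0) = 0, max(10.96, 0) = 10.96
Node u (S = 49.46): V_u = e^(−0.12)·[0.4999·0.0000 + 0.5001·0.0000] = 0.0000
Node d (S = 18.2): V_d = e^(−0.12)·[0.4999·0.0000 + 0.5001·10.9636] = 4.8631
Node 0 (S = 30): V_0 = e^(−0.12)·[0.4999·0.0000 + 0.5001·4.8631] = 2.1571

£2.16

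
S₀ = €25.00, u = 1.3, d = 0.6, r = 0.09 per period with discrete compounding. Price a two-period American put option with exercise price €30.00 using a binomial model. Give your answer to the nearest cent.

€5.98

Risk-neutral probability p = (1 + 0.09 − 0.6)/(1.3 − 0.6) = 0.4900/0.7000 = 0.7000
Terminal stock prices: S_uu = 42.25, S_ud = 19.5, S_dd = 9
Terminal payoffs (K − S): max(-12.25, 0) = 0, max(10.5, 0) = 10.5, max(21, 0) = 21
Node u (S = 32.5): continuation = 1/1.09·[0.7000·0.0000 + 0.3000·10.5000] = 2.8899; exercise value = 0.0000 ≤ continuation, so V_u = 2.8899
Node d (S = 15): continuation = 1/1.09·[0.7000·10.5000 + 0.3000·21.0000] = 12.5229; exercise value = 15.0000 > continuation, so V_d = 15.0000 (exercise)
Node 0 (S = 25): continuation = 1/1.09·[0.7000·2.8899 + 0.3000·15.0000] = 5.9843; exercise value = 5.0000 ≤ continuation, so V_0 = 5.9843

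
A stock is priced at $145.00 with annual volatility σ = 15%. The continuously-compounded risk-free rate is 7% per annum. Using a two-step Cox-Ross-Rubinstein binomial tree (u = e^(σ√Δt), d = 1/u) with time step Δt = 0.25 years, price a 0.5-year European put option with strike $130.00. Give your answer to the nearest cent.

CRR parameters: u = e^(σ√Δt) = e^(0.15·√0.25) = 1.0779, d = 1/u = 0.9277
Per-period rate: rΔt = 0.07·0.25 = 0.0175, so R = e^0.0175 = 1.0177
Risk-neutral probability p = (e^0.0175 − 0.9277)/(1.0779 − 0.9277) = 0.0899/0.1501 = 0.5988
Terminal stock prices: S_uu = 168.5, S_ud = 145, S_dd = 124.8
Terminal payoffs (K − S): max(-38.47, 0) = 0, max(-15, 0) = 0, max(5.197, 0) = 5.197
Node u (S = 156.3): V_u = e^(−0.0175)·[0.5988·0.0000 + 0.4012·0.0000] = 0.0000
Node d (S = 134.5): V_d = e^(−0.0175)·[0.5988·0.0000 + 0.4012·5.1973] = 2.0488
Node 0 (S = 145): V_0 = e^(−0.0175)·[0.5988·0.0000 + 0.4012·2.0488] = 0.8076

$0.81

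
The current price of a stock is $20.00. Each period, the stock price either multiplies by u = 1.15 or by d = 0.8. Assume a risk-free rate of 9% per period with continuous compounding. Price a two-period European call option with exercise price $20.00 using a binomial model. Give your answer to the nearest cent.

$3.81

Risk-neutral probability p = (e^0.09 − 0.8)/(1.15 − 0.8) = 0.2942/0.3500 = 0.8405
Terminal stock prices: S_uu = 26.45, S_ud = 18.4, S_dd = 12.8
Terminal payoffs (S − K): max(6.45, 0) = 6.45, max(-1.6, 0) = 0, max(-7.2, 0) = 0
Node u (S = 23): V_u = e^(−0.09)·[0.8405·6.4500 + 0.1595·0.0000] = 4.9546
Node d (S = 16): V_d = e^(−0.09)·[0.8405·0.0000 + 0.1595·0.0000] = 0.0000
Node 0 (S = 20): V_0 = e^(−0.09)·[0.8405·4.9546 + 0.1595·0.0000] = 3.8059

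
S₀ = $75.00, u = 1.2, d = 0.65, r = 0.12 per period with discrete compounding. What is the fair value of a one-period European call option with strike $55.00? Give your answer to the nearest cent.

$26.70

Risk-neutral probability p = (1 + 0.12 − 0.65)/(1.2 − 0.65) = 0.4700/0.5500 = 0.8545
Terminal stock prices: S_u = 90, S_d = 48.75
Terminal payoffs (S − K): max(35, 0) = 35, max(-6.25, 0) = 0
Node 0 (S = 75): V_0 = 1/1.12·[0.8545·35.0000 + 0.1455·0.0000] = 26.7045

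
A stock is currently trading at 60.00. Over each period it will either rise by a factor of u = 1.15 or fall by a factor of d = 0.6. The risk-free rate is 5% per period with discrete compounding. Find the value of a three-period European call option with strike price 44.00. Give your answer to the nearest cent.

Risk-neutral probability p = (1 + 0.05 − 0.6)/(1.15 − 0.6) = 0.4500/0.5500 = 0.8182
Terminal stock prices: S_uuu = 91.25, S_uud = 47.61, S_udd = 24.84, S_ddd = 12.96
Terminal payoffs (S − K): max(47.25, 0) = 47.25, max(3.61, 0) = 3.61, max(-19.16, 0) = 0, max(-31.04, 0) = 0
Node uu (S = 79.35): V_uu = 1/1.05·[0.8182·47.2525 + 0.1818·3.6100] = 37.4452
Node ud (S = 41.4): V_ud = 1/1.05·[0.8182·3.6100 + 0.1818·0.0000] = 2.8130
Node dd (S = 21.6): V_dd = 1/1.05·[0.8182·0.0000 + 0.1818·0.0000] = 0.0000
Node u (S = 69): V_u = 1/1.05·[0.8182·37.4452 + 0.1818·2.8130] = 29.6652
Node d (S = 36): V_d = 1/1.05·[0.8182·2.8130 + 0.1818·0.0000] = 2.1919
Node 0 (S = 60): V_0 = 1/1.05·[0.8182·29.6652 + 0.1818·2.1919] = 23.4953

23.50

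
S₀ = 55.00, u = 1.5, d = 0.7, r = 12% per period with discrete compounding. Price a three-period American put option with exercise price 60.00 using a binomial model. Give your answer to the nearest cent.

Risk-neutral probability p = (1 + 0.12 − 0.7)/(1.5 − 0.7) = 0.4200/0.8000 = 0.5250
Terminal stock prices: S_uuu = 185.6, S_uud = 86.62, S_udd = 40.42, S_ddd = 18.86
Terminal payoffs (K − S): max(-125.6, 0) = 0, max(-26.62, 0) = 0, max(19.58, 0) = 19.58, max(41.14, 0) = 41.14
Node uu (S = 123.8): continuation = 1/1.12·[0.5250·0.0000 + 0.4750·0.0000] = 0.0000; exercise value = 0.0000 ≤ continuation, so V_uu = 0.0000
Node ud (S = 57.75): continuation = 1/1.12·[0.5250·0.0000 + 0.4750·19.5750] = 8.3019; exercise value = 2.2500 ≤ continuation, so V_ud = 8.3019
Node dd (S = 26.95): continuation = 1/1.12·[0.5250·19.5750 + 0.4750·41.1350] = 26.6214; exercise value = 33.0500 > continuation, so V_dd = 33.0500 (exercise)
Node u (S = 82.5): continuation = 1/1.12·[0.5250·0.0000 + 0.4750·8.3019] = 3.5209; exercise value = 0.0000 ≤ continuation, so V_u = 3.5209
Node d (S = 38.5): continuation = 1/1.12·[0.5250·8.3019 + 0.4750·33.0500] = 17.9083; exercise value = 21.5000 > continuation, so V_d = 21.5000 (exercise)
Node 0 (S = 55): continuation = 1/1.12·[0.5250·3.5209 + 0.4750·21.5000] = 10.7687; exercise value = 5.0000 ≤ continuation, so V_0 = 10.7687

10.77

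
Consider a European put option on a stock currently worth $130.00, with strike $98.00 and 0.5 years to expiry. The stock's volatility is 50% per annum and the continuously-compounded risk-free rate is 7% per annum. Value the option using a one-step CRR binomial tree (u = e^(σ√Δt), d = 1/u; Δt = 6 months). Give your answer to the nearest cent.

$3.49

CRR parameters: u = e^(σ√Δt) = e^(0.5·√0.5) = 1.4241, d = 1/u = 0.7022
Per-period rate: rΔt = 0.07·0.5 = 0.035, so R = e^0.035 = 1.0356
Risk-neutral probability p = (e^0.035 − 0.7022)/(1.4241 − 0.7022) = 0.3334/0.7219 = 0.4619
Terminal stock prices: S_u = 185.1, S_d = 91.28
Terminal payoffs (K − S): max(-87.14, 0) = 0, max(6.715, 0) = 6.715
Node 0 (S = 130): V_0 = e^(−0.035)·[0.4619·0.0000 + 0.5381·6.7155] = 3.4896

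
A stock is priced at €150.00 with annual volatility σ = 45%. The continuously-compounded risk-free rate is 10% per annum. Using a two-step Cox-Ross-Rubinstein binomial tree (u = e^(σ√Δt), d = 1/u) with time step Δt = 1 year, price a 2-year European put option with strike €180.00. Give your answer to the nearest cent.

€36.41

CRR parameters: u = e^(σ√Δt) = e^(0.45·√1) = 1.5683, d = 1/u = 0.6376
Per-period rate: rΔt = 0.1·1 = 0.1, so R = e^0.1 = 1.1052
Risk-neutral probability p = (e^0.1 − 0.6376)/(1.5683 − 0.6376) = 0.4675/0.9307 = 0.5024
Terminal stock prices: S_uu = 368.9, S_ud = 150, S_dd = 60.99
Terminal payoffs (K − S): max(-188.9, 0) = 0, max(30, 0) = 30, max(119, 0) = 119
Node u (S = 235.2): V_u = e^(−0.1)·[0.5024·0.0000 + 0.4976·30.0000] = 13.5084
Node d (S = 95.64): V_d = e^(−0.1)·[0.5024·30.0000 + 0.4976·119.0146] = 67.2265
Node 0 (S = 150): V_0 = e^(−0.1)·[0.5024·13.5084 + 0.4976·67.2265] = 36.4110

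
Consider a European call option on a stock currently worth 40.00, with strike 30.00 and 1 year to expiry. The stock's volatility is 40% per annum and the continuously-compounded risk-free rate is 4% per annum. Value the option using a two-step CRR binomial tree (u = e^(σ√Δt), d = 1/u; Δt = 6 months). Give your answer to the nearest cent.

CRR parameters: u = e^(σ√Δt) = e^(0.4·√0.5) = 1.3269, d = 1/u = 0.7536
Per-period rate: rΔt = 0.04·0.5 = 0.02, so R = e^0.02 = 1.0202
Risk-neutral probability p = (e^0.02 − 0.7536)/(1.3269 − 0.7536) = 0.2666/0.5733 = 0.4650
Terminal stock prices: S_uu = 70.43, S_ud = 40, S_dd = 22.72
Terminal payoffs (S − K): max(40.43, 0) = 40.43, max(10, 0) = 10, max(-7.281, 0) = 0
Node u (S = 53.08): V_u = e^(−0.02)·[0.4650·40.4262 + 0.5350·10.0000] = 23.6699
Node d (S = 30.15): V_d = e^(−0.02)·[0.4650·10.0000 + 0.5350·0.0000] = 4.5579
Node 0 (S = 40): V_0 = e^(−0.02)·[0.4650·23.6699 + 0.5350·4.5579] = 13.1787

13.18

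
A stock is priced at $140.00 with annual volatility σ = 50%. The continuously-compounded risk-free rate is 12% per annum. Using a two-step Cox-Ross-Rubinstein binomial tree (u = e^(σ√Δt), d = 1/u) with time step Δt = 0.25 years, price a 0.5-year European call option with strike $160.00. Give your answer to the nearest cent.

CRR parameters: u = e^(σ√Δt) = e^(0.5·√0.25) = 1.2840, d = 1/u = 0.7788
Per-period rate: rΔt = 0.12·0.25 = 0.03, so R = e^0.03 = 1.0305
Risk-neutral probability p = (e^0.03 − 0.7788)/(1.2840 − 0.7788) = 0.2517/0.5052 = 0.4981
Terminal stock prices: S_uu = 230.8, S_ud = 140, S_dd = 84.91
Terminal payoffs (S − K): max(70.82, 0) = 70.82, max(-20, 0) = 0, max(-75.09, 0) = 0
Node u (S = 179.8): V_u = e^(−0.03)·[0.4981·70.8210 + 0.5019·0.0000] = 34.2336
Node d (S = 109): V_d = e^(−0.03)·[0.4981·0.0000 + 0.5019·0.0000] = 0.0000
Node 0 (S = 140): V_0 = e^(−0.03)·[0.4981·34.2336 + 0.5019·0.0000] = 16.5479

$16.55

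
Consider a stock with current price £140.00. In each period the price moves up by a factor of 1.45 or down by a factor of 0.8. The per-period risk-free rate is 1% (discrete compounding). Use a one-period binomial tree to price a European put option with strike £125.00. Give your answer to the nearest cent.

Risk-neutral probability p = (1 + 0.01 − 0.8)/(1.45 − 0.8) = 0.2100/0.6500 = 0.3231
Terminal stock prices: S_u = 203, S_d = 112
Terminal payoffs (K − S): max(-78, 0) = 0, max(13, 0) = 13
Node 0 (S = 140): V_0 = 1/1.01·[0.3231·0.0000 + 0.6769·13.0000] = 8.7129

£8.71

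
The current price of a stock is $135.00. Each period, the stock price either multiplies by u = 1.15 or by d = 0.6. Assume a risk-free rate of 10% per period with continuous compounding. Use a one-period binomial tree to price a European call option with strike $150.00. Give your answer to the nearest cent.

$4.36

Risk-neutral probability p = (e^0.1 − 0.6)/(1.15 − 0.6) = 0.5052/0.5500 = 0.9185
Terminal stock prices: S_u = 155.2, S_d = 81
Terminal payoffs (S − K): max(5.25, 0) = 5.25, max(-69, 0) = 0
Node 0 (S = 135): V_0 = e^(−0.1)·[0.9185·5.2500 + 0.0815·0.0000] = 4.3632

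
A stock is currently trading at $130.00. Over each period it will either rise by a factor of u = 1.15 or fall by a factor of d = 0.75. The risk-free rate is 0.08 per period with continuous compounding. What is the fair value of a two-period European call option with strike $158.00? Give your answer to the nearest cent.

Risk-neutral probability p = (e^0.08 − 0.75)/(1.15 − 0.75) = 0.3333/0.4000 = 0.8332
Terminal stock prices: S_uu = 171.9, S_ud = 112.1, S_dd = 73.12
Terminal payoffs (S − K): max(13.92, 0) = 13.92, max(-45.88, 0) = 0, max(-84.88, 0) = 0
Node u (S = 149.5): V_u = e^(−0.08)·[0.8332·13.9250 + 0.1668·0.0000] = 10.7105
Node d (S = 97.5): V_d = e^(−0.08)·[0.8332·0.0000 + 0.1668·0.0000] = 0.0000
Node 0 (S = 130): V_0 = e^(−0.08)·[0.8332·10.7105 + 0.1668·0.0000] = 8.2381

$8.24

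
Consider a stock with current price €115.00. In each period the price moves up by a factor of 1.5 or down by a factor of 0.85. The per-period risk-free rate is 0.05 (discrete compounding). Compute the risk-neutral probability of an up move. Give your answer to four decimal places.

Risk-neutral probability p = (1 + 0.05 − 0.85)/(1.5 − 0.85) = 0.2000/0.6500 = 0.3077

p = 0.3077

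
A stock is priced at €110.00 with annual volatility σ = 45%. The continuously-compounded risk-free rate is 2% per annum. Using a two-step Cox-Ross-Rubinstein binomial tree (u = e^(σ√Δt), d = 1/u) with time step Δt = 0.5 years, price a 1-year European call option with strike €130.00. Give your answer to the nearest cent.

€14.55

CRR parameters: u = e^(σ√Δt) = e^(0.45·√0.5) = 1.3746, d = 1/u = 0.7275
Per-period rate: rΔt = 0.02·0.5 = 0.01, so R = e^0.01 = 1.0101
Risk-neutral probability p = (e^0.01 − 0.7275)/(1.3746 − 0.7275) = 0.2826/0.6472 = 0.4366
Terminal stock prices: S_uu = 207.9, S_ud = 110, S_dd = 58.21
Terminal payoffs (S − K): max(77.86, 0) = 77.86, max(-20, 0) = 0, max(-71.79, 0) = 0
Node u (S = 151.2): V_u = e^(−0.01)·[0.4366·77.8624 + 0.5634·0.0000] = 33.6599
Node d (S = 80.02): V_d = e^(−0.01)·[0.4366·0.0000 + 0.5634·0.0000] = 0.0000
Node 0 (S = 110): V_0 = e^(−0.01)·[0.4366·33.6599 + 0.5634·0.0000] = 14.5511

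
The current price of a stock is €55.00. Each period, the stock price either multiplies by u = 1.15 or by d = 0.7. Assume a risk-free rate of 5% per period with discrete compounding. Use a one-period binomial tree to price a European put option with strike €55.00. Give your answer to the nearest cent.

Risk-neutral probability p = (1 + 0.05 − 0.7)/(1.15 − 0.7) = 0.3500/0.4500 = 0.7778
Terminal stock prices: S_u = 63.25, S_d = 38.5
Terminal payoffs (K − S): max(-8.25, 0) = 0, max(16.5, 0) = 16.5
Node 0 (S = 55): V_0 = 1/1.05·[0.7778·0.0000 + 0.2222·16.5000] = 3.4921

€3.49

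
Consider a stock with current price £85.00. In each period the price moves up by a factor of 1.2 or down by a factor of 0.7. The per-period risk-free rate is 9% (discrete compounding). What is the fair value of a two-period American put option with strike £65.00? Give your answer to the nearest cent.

£1.11

Risk-neutral probability p = (1 + 0.09 − 0.7)/(1.2 − 0.7) = 0.3900/0.5000 = 0.7800
Terminal stock prices: S_uu = 122.4, S_ud = 71.4, S_dd = 41.65
Terminal payoffs (K − S): max(-57.4, 0) = 0, max(-6.4, 0) = 0, max(23.35, 0) = 23.35
Node u (S = 102): continuation = 1/1.09·[0.7800·0.0000 + 0.2200·0.0000] = 0.0000; exercise value = 0.0000 ≤ continuation, so V_u = 0.0000
Node d (S = 59.5): continuation = 1/1.09·[0.7800·0.0000 + 0.2200·23.3500] = 4.7128; exercise value = 5.5000 > continuation, so V_d = 5.5000 (exercise)
Node 0 (S = 85): continuation = 1/1.09·[0.7800·0.0000 + 0.2200·5.5000] = 1.1101; exercise value = 0.0000 ≤ continuation, so V_0 = 1.1101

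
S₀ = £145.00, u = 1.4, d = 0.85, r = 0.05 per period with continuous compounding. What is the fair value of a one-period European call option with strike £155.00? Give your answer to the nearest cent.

Risk-neutral probability p = (e^0.05 − 0.85)/(1.4 − 0.85) = 0.2013/0.5500 = 0.3659
Terminal stock prices: S_u = 203, S_d = 123.2
Terminal payoffs (S − K): max(48, 0) = 48, max(-31.75, 0) = 0
Node 0 (S = 145): V_0 = e^(−0.05)·[0.3659·48.0000 + 0.6341·0.0000] = 16.7088

£16.71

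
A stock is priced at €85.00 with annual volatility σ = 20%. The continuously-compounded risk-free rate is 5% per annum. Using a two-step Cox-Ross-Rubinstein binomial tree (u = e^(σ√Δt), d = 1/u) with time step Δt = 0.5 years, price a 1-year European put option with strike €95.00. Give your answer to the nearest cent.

CRR parameters: u = e^(σ√Δt) = e^(0.2·√0.5) = 1.1519, d = 1/u = 0.8681
Per-period rate: rΔt = 0.05·0.5 = 0.025, so R = e^0.025 = 1.0253
Risk-neutral probability p = (e^0.025 − 0.8681)/(1.1519 − 0.8681) = 0.1572/0.2838 = 0.5539
Terminal stock prices: S_uu = 112.8, S_ud = 85, S_dd = 64.06
Terminal payoffs (K − S): max(-17.79, 0) = 0, max(10, 0) = 10, max(30.94, 0) = 30.94
Node u (S = 97.91): V_u = e^(−0.025)·[0.5539·0.0000 + 0.4461·10.0000] = 4.3508
Node d (S = 73.79): V_d = e^(−0.025)·[0.5539·10.0000 + 0.4461·30.9407] = 18.8639
Node 0 (S = 85): V_0 = e^(−0.025)·[0.5539·4.3508 + 0.4461·18.8639] = 10.5577

€10.56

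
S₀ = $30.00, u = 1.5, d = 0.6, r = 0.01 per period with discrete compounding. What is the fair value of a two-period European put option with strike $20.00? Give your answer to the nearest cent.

Risk-neutral probability p = (1 + 0.01 − 0.6)/(1.5 − 0.6) = 0.4100/0.9000 = 0.4556
Terminal stock prices: S_uu = 67.5, S_ud = 27, S_dd = 10.8
Terminal payoffs (K − S): max(-47.5, 0) = 0, max(-7, 0) = 0, max(9.2, 0) = 9.2
Node u (S = 45): V_u = 1/1.01·[0.4556·0.0000 + 0.5444·0.0000] = 0.0000
Node d (S = 18): V_d = 1/1.01·[0.4556·0.0000 + 0.5444·9.2000] = 4.9593
Node 0 (S = 30): V_0 = 1/1.01·[0.4556·0.0000 + 0.5444·4.9593] = 2.6733

$2.67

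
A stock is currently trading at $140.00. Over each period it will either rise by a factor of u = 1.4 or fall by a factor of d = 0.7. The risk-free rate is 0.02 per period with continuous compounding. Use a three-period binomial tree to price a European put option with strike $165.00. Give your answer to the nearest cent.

Risk-neutral probability p = (e^0.02 − 0.7)/(1.4 − 0.7) = 0.3202/0.7000 = 0.4574
Terminal stock prices: S_uuu = 384.2, S_uud = 192.1, S_udd = 96.04, S_ddd = 48.02
Terminal payoffs (K − S): max(-219.2, 0) = 0, max(-27.08, 0) = 0, max(68.96, 0) = 68.96, max(117, 0) = 117
Node uu (S = 274.4): V_uu = e^(−0.02)·[0.4574·0.0000 + 0.5426·0.0000] = 0.0000
Node ud (S = 137.2): V_ud = e^(−0.02)·[0.4574·0.0000 + 0.5426·68.9600] = 36.6747
Node dd (S = 68.6): V_dd = e^(−0.02)·[0.4574·68.9600 + 0.5426·116.9800] = 93.1328
Node u (S = 196): V_u = e^(−0.02)·[0.4574·0.0000 + 0.5426·36.6747] = 19.5046
Node d (S = 98): V_d = e^(−0.02)·[0.4574·36.6747 + 0.5426·93.1328] = 65.9744
Node 0 (S = 140): V_0 = e^(−0.02)·[0.4574·19.5046 + 0.5426·65.9744] = 43.8322

$43.83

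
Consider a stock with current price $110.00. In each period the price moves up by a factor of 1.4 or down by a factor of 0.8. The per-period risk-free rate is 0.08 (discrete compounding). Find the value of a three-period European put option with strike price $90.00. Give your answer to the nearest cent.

Risk-neutral probability p = (1 + 0.08 − 0.8)/(1.4 − 0.8) = 0.2800/0.6000 = 0.4667
Terminal stock prices: S_uuu = 301.8, S_uud = 172.5, S_udd = 98.56, S_ddd = 56.32
Terminal payoffs (K − S): max(-211.8, 0) = 0, max(-82.48, 0) = 0, max(-8.56, 0) = 0, max(33.68, 0) = 33.68
Node uu (S = 215.6): V_uu = 1/1.08·[0.4667·0.0000 + 0.5333·0.0000] = 0.0000
Node ud (S = 123.2): V_ud = 1/1.08·[0.4667·0.0000 + 0.5333·0.0000] = 0.0000
Node dd (S = 70.4): V_dd = 1/1.08·[0.4667·0.0000 + 0.5333·33.6800] = 16.6321
Node u (S = 154): V_u = 1/1.08·[0.4667·0.0000 + 0.5333·0.0000] = 0.0000
Node d (S = 88): V_d = 1/1.08·[0.4667·0.0000 + 0.5333·16.6321] = 8.2134
Node 0 (S = 110): V_0 = 1/1.08·[0.4667·0.0000 + 0.5333·8.2134] = 4.0560

$4.06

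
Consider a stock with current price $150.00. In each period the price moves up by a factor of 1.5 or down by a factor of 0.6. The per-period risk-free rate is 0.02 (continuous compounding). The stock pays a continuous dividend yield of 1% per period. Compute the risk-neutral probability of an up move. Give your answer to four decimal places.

Per-period risk-free factor R = e^0.02 = 1.0202; dividend-adjusted growth = e^(0.02−0.01) = 1.0101.
Risk-neutral probability p = (1.0101 − 0.6)/(1.5 − 0.6) = 0.4101/0.9000 = 0.4556

p = 0.4556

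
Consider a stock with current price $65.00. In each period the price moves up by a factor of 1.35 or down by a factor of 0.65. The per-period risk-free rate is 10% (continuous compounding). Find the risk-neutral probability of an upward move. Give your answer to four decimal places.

Risk-neutral probability p = (e^0.1 − 0.65)/(1.35 − 0.65) = 0.4552/0.7000 = 0.6502

p = 0.6502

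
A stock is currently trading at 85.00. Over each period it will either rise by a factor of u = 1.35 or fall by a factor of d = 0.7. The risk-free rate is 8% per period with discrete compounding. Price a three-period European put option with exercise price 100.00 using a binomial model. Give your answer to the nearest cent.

14.55

Risk-neutral probability p = (1 + 0.08 − 0.7)/(1.35 − 0.7) = 0.3800/0.6500 = 0.5846
Terminal stock prices: S_uuu = 209.1, S_uud = 108.4, S_udd = 56.23, S_ddd = 29.15
Terminal payoffs (K − S): max(-109.1, 0) = 0, max(-8.439, 0) = 0, max(43.77, 0) = 43.77, max(70.84, 0) = 70.84
Node uu (S = 154.9): V_uu = 1/1.08·[0.5846·0.0000 + 0.4154·0.0000] = 0.0000
Node ud (S = 80.33): V_ud = 1/1.08·[0.5846·0.0000 + 0.4154·43.7725] = 16.8356
Node dd (S = 41.65): V_dd = 1/1.08·[0.5846·43.7725 + 0.4154·70.8450] = 50.9426
Node u (S = 114.8): V_u = 1/1.08·[0.5846·0.0000 + 0.4154·16.8356] = 6.4752
Node d (S = 59.5): V_d = 1/1.08·[0.5846·16.8356 + 0.4154·50.9426] = 28.7066
Node 0 (S = 85): V_0 = 1/1.08·[0.5846·6.4752 + 0.4154·28.7066] = 14.5461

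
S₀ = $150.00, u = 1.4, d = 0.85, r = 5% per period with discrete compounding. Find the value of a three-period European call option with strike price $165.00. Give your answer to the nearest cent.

Risk-neutral probability p = (1 + 0.05 − 0.85)/(1.4 − 0.85) = 0.2000/0.5500 = 0.3636
Terminal stock prices: S_uuu = 411.6, S_uud = 249.9, S_udd = 151.7, S_ddd = 92.12
Terminal payoffs (S − K): max(246.6, 0) = 246.6, max(84.9, 0) = 84.9, max(-13.28, 0) = 0, max(-72.88, 0) = 0
Node uu (S = 294): V_uu = 1/1.05·[0.3636·246.6000 + 0.6364·84.9000] = 136.8571
Node ud (S = 178.5): V_ud = 1/1.05·[0.3636·84.9000 + 0.6364·0.0000] = 29.4026
Node dd (S = 108.4): V_dd = 1/1.05·[0.3636·0.0000 + 0.6364·0.0000] = 0.0000
Node u (S = 210): V_u = 1/1.05·[0.3636·136.8571 + 0.6364·29.4026] = 65.2162
Node d (S = 127.5): V_d = 1/1.05·[0.3636·29.4026 + 0.6364·0.0000] = 10.1827
Node 0 (S = 150): V_0 = 1/1.05·[0.3636·65.2162 + 0.6364·10.1827] = 28.7570

$28.76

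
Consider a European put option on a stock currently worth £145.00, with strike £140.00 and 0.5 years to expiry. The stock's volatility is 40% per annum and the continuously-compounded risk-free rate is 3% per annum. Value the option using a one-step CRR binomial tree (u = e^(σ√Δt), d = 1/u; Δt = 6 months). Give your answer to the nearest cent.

CRR parameters: u = e^(σ√Δt) = e^(0.4·√0.5) = 1.3269, d = 1/u = 0.7536
Per-period rate: rΔt = 0.03·0.5 = 0.015, so R = e^0.015 = 1.0151
Risk-neutral probability p = (e^0.015 − 0.7536)/(1.3269 − 0.7536) = 0.2615/0.5733 = 0.4561
Terminal stock prices: S_u = 192.4, S_d = 109.3
Terminal payoffs (K − S): max(-52.4, 0) = 0, max(30.72, 0) = 30.72
Node 0 (S = 145): V_0 = e^(−0.015)·[0.4561·0.0000 + 0.5439·30.7224] = 16.4605

£16.46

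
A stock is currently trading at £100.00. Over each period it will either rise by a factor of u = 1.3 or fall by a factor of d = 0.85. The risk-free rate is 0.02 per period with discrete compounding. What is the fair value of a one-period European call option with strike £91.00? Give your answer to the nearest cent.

£14.44

Risk-neutral probability p = (1 + 0.02 − 0.85)/(1.3 − 0.85) = 0.1700/0.4500 = 0.3778
Terminal stock prices: S_u = 130, S_d = 85
Terminal payoffs (S − K): max(39, 0) = 39, max(-6, 0) = 0
Node 0 (S = 100): V_0 = 1/1.02·[0.3778·39.0000 + 0.6222·0.0000] = 14.4444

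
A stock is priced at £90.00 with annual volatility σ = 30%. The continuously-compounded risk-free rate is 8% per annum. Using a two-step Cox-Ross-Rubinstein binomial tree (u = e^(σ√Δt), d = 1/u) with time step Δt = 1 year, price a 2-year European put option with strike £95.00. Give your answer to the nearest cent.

£9.54

CRR parameters: u = e^(σ√Δt) = e^(0.3·√1) = 1.3499, d = 1/u = 0.7408
Per-period rate: rΔt = 0.08·1 = 0.08, so R = e^0.08 = 1.0833
Risk-neutral probability p = (e^0.08 − 0.7408)/(1.3499 − 0.7408) = 0.3425/0.6090 = 0.5623
Terminal stock prices: S_uu = 164, S_ud = 90, S_dd = 49.39
Terminal payoffs (K − S): max(-68.99, 0) = 0, max(5, 0) = 5, max(45.61, 0) = 45.61
Node u (S = 121.5): V_u = e^(−0.08)·[0.5623·0.0000 + 0.4377·5.0000] = 2.0202
Node d (S = 66.67): V_d = e^(−0.08)·[0.5623·5.0000 + 0.4377·45.6070] = 21.0224
Node 0 (S = 90): V_0 = e^(−0.08)·[0.5623·2.0202 + 0.4377·21.0224] = 9.5425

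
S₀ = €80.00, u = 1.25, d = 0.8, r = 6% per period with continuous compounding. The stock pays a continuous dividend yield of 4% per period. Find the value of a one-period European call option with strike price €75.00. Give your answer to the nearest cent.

Per-period risk-free factor R = e^0.06 = 1.0618; dividend-adjusted growth = e^(0.06−0.04) = 1.0202.
Risk-neutral probability p = (1.0202 − 0.8)/(1.25 − 0.8) = 0.2202/0.4500 = 0.4893
Terminal stock prices: S_u = 100, S_d = 64
Terminal payoffs (S − K): max(25, 0) = 25, max(-11, 0) = 0
Node 0 (S = 80): V_0 = e^(−0.06)·[0.4893·25.0000 + 0.5107·0.0000] = 11.5210

€11.52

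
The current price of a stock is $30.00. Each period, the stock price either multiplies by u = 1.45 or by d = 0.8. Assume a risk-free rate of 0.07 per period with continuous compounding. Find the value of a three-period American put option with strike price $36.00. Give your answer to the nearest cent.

$7.43

Risk-neutral probability p = (e^0.07 − 0.8)/(1.45 − 0.8) = 0.2725/0.6500 = 0.4192
Terminal stock prices: S_uuu = 91.46, S_uud = 50.46, S_udd = 27.84, S_ddd = 15.36
Terminal payoffs (K − S): max(-55.46, 0) = 0, max(-14.46, 0) = 0, max(8.16, 0) = 8.16, max(20.64, 0) = 20.64
Node uu (S = 63.08): continuation = e^(−0.07)·[0.4192·0.0000 + 0.5808·0.0000] = 0.0000; exercise value = 0.0000 ≤ continuation, so V_uu = 0.0000
Node ud (S = 34.8): continuation = e^(−0.07)·[0.4192·0.0000 + 0.5808·8.1600] = 4.4186; exercise value = 1.2000 ≤ continuation, so V_ud = 4.4186
Node dd (S = 19.2): continuation = e^(−0.07)·[0.4192·8.1600 + 0.5808·20.6400] = 14.3662; exercise value = 16.8000 > continuation, so V_dd = 16.8000 (exercise)
Node u (S = 43.5): continuation = e^(−0.07)·[0.4192·0.0000 + 0.5808·4.4186] = 2.3926; exercise value = 0.0000 ≤ continuation, so V_u = 2.3926
Node d (S = 24): continuation = e^(−0.07)·[0.4192·4.4186 + 0.5808·16.8000] = 10.8243; exercise value = 12.0000 > continuation, so V_d = 12.0000 (exercise)
Node 0 (S = 30): continuation = e^(−0.07)·[0.4192·2.3926 + 0.5808·12.0000] = 7.4332; exercise value = 6.0000 ≤ continuation, so V_0 = 7.4332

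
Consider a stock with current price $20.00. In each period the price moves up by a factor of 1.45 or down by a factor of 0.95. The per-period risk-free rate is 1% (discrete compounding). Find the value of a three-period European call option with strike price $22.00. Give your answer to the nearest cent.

Risk-neutral probability p = (1 + 0.01 − 0.95)/(1.45 − 0.95) = 0.0600/0.5000 = 0.1200
Terminal stock prices: S_uuu = 60.97, S_uud = 39.95, S_udd = 26.17, S_ddd = 17.15
Terminal payoffs (S − K): max(38.97, 0) = 38.97, max(17.95, 0) = 17.95, max(4.172, 0) = 4.172, max(-4.853, 0) = 0
Node uu (S = 42.05): V_uu = 1/1.01·[0.1200·38.9725 + 0.8800·17.9475] = 20.2678
Node ud (S = 27.55): V_ud = 1/1.01·[0.1200·17.9475 + 0.8800·4.1725] = 5.7678
Node dd (S = 18.05): V_dd = 1/1.01·[0.1200·4.1725 + 0.8800·0.0000] = 0.4957
Node u (S = 29): V_u = 1/1.01·[0.1200·20.2678 + 0.8800·5.7678] = 7.4335
Node d (S = 19): V_d = 1/1.01·[0.1200·5.7678 + 0.8800·0.4957] = 1.1172
Node 0 (S = 20): V_0 = 1/1.01·[0.1200·7.4335 + 0.8800·1.1172] = 1.8566

$1.86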